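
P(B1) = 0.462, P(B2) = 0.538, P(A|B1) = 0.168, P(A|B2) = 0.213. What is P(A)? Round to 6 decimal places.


P(A) = P(A|B1)*P(B1) + P(A|B2)*P(B2)
P(A|B1)*P(B1) = 0.168 * 0.462 = 0.077616
P(A|B2)*P(B2) = 0.213 * 0.538 = 0.114594
P(A) = 0.077616 + 0.114594 = 0.19221

0.192210


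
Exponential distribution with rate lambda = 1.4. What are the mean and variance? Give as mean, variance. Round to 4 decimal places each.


mean = 1/lam, var = 1/lam^2
mean = 1 / 1.4 = 5/7 ≈ 0.714286
lam^2 = 1.4^2 = 1.96
var = 1 / 1.96 = 25/49 ≈ 0.510204

0.7143, 0.5102


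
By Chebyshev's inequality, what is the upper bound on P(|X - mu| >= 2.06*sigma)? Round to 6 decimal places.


P <= 1/k^2
k^2 = 2.06^2 = 4.2436
1/k^2 = 1 / 4.2436 ≈ 0.23564898

0.235649


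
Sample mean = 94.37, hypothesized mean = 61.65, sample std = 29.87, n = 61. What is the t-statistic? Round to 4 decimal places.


t = (xbar - mu0) / (s/sqrt(n))
xbar - mu0 = 94.37 - 61.65 = 32.72
sqrt(61) ≈ 7.81024968
s/sqrt(n) = 29.87 / 7.81024968 ≈ 3.82446160
t = 32.72 / 3.82446160 ≈ 8.555453

8.5555


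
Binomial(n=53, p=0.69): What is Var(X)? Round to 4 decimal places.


Var = n*p*(1-p) = 53 * 0.69 * 0.31 = 11.3367

11.3367


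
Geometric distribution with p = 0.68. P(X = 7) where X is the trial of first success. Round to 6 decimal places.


P = (1-p)^(k-1) * p
(1-p)^(k-1) = 0.32^6 ≈ 0.001073742
P = 0.001073742 * 0.68 ≈ 0.0007301444

0.000730


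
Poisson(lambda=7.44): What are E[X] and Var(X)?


E[X] = Var(X) = lambda = 7.44

7.44, 7.44


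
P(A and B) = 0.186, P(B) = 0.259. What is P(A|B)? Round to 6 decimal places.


P(A|B) = P(A and B) / P(B) = 0.186 / 0.259 = 186/259 ≈ 0.71814672

0.718147


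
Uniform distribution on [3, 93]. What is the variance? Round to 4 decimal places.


Var = (b-a)^2 / 12
(b-a)^2 = (93 - 3)^2 = 8100
Var = 8100/12 = 675

675.0000


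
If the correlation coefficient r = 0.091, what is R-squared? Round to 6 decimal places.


R^2 = r^2 = (0.091)^2 = 0.008281

0.008281


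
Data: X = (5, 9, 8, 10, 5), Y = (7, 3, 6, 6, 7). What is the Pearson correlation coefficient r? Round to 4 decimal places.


r = sum((xi-xbar)(yi-ybar)) / sqrt(sum((xi-xbar)^2) * sum((yi-ybar)^2))
n = 5, xbar = 37/5 = 7.4, ybar = 29/5 = 5.8
Sxy = sum((xi-xbar)(yi-ybar)) = -9.6
Sxx = sum((xi-xbar)^2) = 21.2
Syy = sum((yi-ybar)^2) = 10.8
sqrt(Sxx*Syy) ≈ 15.131424
r = Sxy / sqrt(Sxx*Syy) = -9.6 / 15.131424 ≈ -0.634441

-0.6344


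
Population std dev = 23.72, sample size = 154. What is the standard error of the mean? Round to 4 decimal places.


SE = sigma / sqrt(n)
sqrt(154) ≈ 12.409674
SE = 23.72 / 12.409674 ≈ 1.911412

1.9114


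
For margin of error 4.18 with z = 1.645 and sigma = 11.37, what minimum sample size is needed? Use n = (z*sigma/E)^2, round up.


z*sigma/E = 1.645 * 11.37 / 4.18 ≈ 4.474557
(z*sigma/E)^2 ≈ 20.021664
round up: n = 21

21


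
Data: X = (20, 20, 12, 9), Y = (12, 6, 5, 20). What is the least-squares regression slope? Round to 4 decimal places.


b = sum((xi-xbar)(yi-ybar)) / sum((xi-xbar)^2)
n = 4, xbar = 61/4 = 15.25, ybar = 43/4 = 10.75
Sxy = sum((xi-xbar)(yi-ybar)) = -55.75
Sxx = sum((xi-xbar)^2) = 94.75
b = Sxy / Sxx = -223/379 ≈ -0.588391

-0.5884


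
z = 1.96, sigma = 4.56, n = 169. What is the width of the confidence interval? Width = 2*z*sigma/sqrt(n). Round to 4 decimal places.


width = 2*z*sigma/sqrt(n)
2*z*sigma = 2 * 1.96 * 4.56 = 17.8752
sqrt(169) = 13
width = 17.8752 / 13 = 11172/8125 ≈ 1.375015

1.3750


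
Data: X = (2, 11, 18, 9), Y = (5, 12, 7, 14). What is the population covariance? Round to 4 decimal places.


Cov = (1/n)*sum((xi-xbar)(yi-ybar))
n = 4, xbar = 40/4 = 10, ybar = 38/4 = 9.5
sum((xi-xbar)(yi-ybar)) = 14
Cov = 14 / 4 = 3.5

3.5000


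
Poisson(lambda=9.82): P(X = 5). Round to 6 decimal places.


P = e^(-lam) * lam^k / k!
e^(-9.82) ≈ 0.00005435358
lam^k = 9.82^5 ≈ 91318.220299
k! = 5! = 120
P = 0.00005435358 * 91318.220299 / 120 ≈ 0.041362

0.041362


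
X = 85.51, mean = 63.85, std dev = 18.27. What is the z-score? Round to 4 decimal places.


z = (X - mu) / sigma
X - mu = 85.51 - 63.85 = 21.66
z = 21.66 / 18.27 = 722/609 ≈ 1.185550

1.1856


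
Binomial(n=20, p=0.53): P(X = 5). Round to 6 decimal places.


P = C(n,k) * p^k * (1-p)^(n-k)
C(20,5) = 15504
p^k = 0.53^5 ≈ 0.04181955
(1-p)^(n-k) = 0.47^15 ≈ 0.00001206335
P = 15504 * 0.04181955 * 0.00001206335 ≈ 0.007822

0.007822


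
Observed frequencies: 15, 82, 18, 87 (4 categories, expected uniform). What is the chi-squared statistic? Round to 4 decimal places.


chi2 = sum((O-E)^2/E), E = total/4
total = 202, E = 202/4 = 50.5
(15 - 50.5)^2 / 50.5 = 1260.25 / 50.5 = 5041/202 ≈ 24.955446
(82 - 50.5)^2 / 50.5 = 992.25 / 50.5 = 3969/202 ≈ 19.648515
(18 - 50.5)^2 / 50.5 = 1056.25 / 50.5 = 4225/202 ≈ 20.915842
(87 - 50.5)^2 / 50.5 = 1332.25 / 50.5 = 5329/202 ≈ 26.381188
chi2 = 9282/101 ≈ 91.900990

91.9010


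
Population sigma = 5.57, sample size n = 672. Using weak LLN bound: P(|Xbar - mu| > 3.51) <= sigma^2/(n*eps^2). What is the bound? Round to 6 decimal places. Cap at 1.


bound = min(1, sigma^2/(n*eps^2))
sigma^2 = 5.57^2 = 31.0249
n*eps^2 = 672 * 3.51^2 = 672 * 12.3201 = 8279.1072
sigma^2/(n*eps^2) = 31.0249 / 8279.1072 ≈ 0.00374737

0.003747


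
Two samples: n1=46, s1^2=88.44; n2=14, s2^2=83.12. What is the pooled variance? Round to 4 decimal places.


sp^2 = ((n1-1)*s1^2 + (n2-1)*s2^2)/(n1+n2-2)
(n1-1)*s1^2 = 45 * 88.44 = 3979.8
(n2-1)*s2^2 = 13 * 83.12 = 1080.56
numerator = 3979.8 + 1080.56 = 5060.36
n1+n2-2 = 58
sp^2 = 5060.36 / 58 = 126509/1450 ≈ 87.247586

87.2476


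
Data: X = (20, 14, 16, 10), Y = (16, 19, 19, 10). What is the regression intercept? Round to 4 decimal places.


a = ybar - b*xbar, where b = sum((xi-xbar)(yi-ybar)) / sum((xi-xbar)^2)
n = 4, xbar = 60/4 = 15, ybar = 64/4 = 16
Sxy = sum((xi-xbar)(yi-ybar)) = 30
Sxx = sum((xi-xbar)^2) = 52
b = Sxy / Sxx = 15/26 ≈ 0.576923
a = 16 - 0.576923 * 15 = 191/26 ≈ 7.346154

7.3462


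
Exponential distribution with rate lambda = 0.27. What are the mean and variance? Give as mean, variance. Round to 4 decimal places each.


mean = 1/lam, var = 1/lam^2
mean = 1 / 0.27 = 100/27 ≈ 3.703704
lam^2 = 0.27^2 = 0.0729
var = 1 / 0.0729 = 10000/729 ≈ 13.717421

3.7037, 13.7174


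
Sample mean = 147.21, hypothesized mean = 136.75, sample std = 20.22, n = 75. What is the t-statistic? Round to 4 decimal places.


t = (xbar - mu0) / (s/sqrt(n))
xbar - mu0 = 147.21 - 136.75 = 10.46
sqrt(75) ≈ 8.66025404
s/sqrt(n) = 20.22 / 8.66025404 ≈ 2.33480449
t = 10.46 / 2.33480449 ≈ 4.480033

4.4800


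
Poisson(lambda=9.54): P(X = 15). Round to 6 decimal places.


P = e^(-lam) * lam^k / k!
e^(-9.54) ≈ 0.00007191685
lam^k = 9.54^15 ≈ 493430079508001.560482
k! = 15! = 1307674368000
P = 0.00007191685 * 493430079508001.560482 / 1307674368000 ≈ 0.027137

0.027137


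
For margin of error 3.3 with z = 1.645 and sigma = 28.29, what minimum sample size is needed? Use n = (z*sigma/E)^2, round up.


z*sigma/E = 1.645 * 28.29 / 3.3 ≈ 14.102136
(z*sigma/E)^2 ≈ 198.870250
round up: n = 199

199


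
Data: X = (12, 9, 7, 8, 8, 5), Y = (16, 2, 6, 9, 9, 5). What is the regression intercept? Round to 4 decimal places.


a = ybar - b*xbar, where b = sum((xi-xbar)(yi-ybar)) / sum((xi-xbar)^2)
n = 6, xbar = 49/6 ≈ 8.166667, ybar = 47/6 ≈ 7.833333
Sxy = sum((xi-xbar)(yi-ybar)) = 223/6 ≈ 37.166667
Sxx = sum((xi-xbar)^2) = 161/6 ≈ 26.833333
b = Sxy / Sxx = 223/161 ≈ 1.385093
a = 7.833333 - 1.385093 * 8.166667 = -80/23 ≈ -3.478261

-3.4783


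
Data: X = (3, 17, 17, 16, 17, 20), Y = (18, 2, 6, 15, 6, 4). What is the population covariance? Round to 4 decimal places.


Cov = (1/n)*sum((xi-xbar)(yi-ybar))
n = 6, xbar = 90/6 = 15, ybar = 51/6 = 8.5
sum((xi-xbar)(yi-ybar)) = -153
Cov = -153 / 6 = -25.5

-25.5000


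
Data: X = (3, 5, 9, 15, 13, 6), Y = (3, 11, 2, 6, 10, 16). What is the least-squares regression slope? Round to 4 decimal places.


b = sum((xi-xbar)(yi-ybar)) / sum((xi-xbar)^2)
n = 6, xbar = 51/6 = 8.5, ybar = 48/6 = 8
Sxy = sum((xi-xbar)(yi-ybar)) = -10
Sxx = sum((xi-xbar)^2) = 111.5
b = Sxy / Sxx = -20/223 ≈ -0.089686

-0.0897


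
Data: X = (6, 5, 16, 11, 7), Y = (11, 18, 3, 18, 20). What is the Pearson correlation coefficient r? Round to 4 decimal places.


r = sum((xi-xbar)(yi-ybar)) / sqrt(sum((xi-xbar)^2) * sum((yi-ybar)^2))
n = 5, xbar = 45/5 = 9, ybar = 70/5 = 14
Sxy = sum((xi-xbar)(yi-ybar)) = -88
Sxx = sum((xi-xbar)^2) = 82
Syy = sum((yi-ybar)^2) = 198
sqrt(Sxx*Syy) ≈ 127.420563
r = Sxy / sqrt(Sxx*Syy) = -88 / 127.420563 ≈ -0.690626

-0.6906


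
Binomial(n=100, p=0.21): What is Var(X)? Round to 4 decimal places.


Var = n*p*(1-p) = 100 * 0.21 * 0.79 = 16.59

16.5900


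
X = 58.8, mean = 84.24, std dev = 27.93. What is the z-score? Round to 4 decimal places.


z = (X - mu) / sigma
X - mu = 58.8 - 84.24 = -25.44
z = -25.44 / 27.93 = -848/931 ≈ -0.910849

-0.9108


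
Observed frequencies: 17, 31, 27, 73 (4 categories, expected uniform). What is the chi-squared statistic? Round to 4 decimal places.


chi2 = sum((O-E)^2/E), E = total/4
total = 148, E = 148/4 = 37
(17 - 37)^2 / 37 = 400 / 37 = 400/37 ≈ 10.810811
(31 - 37)^2 / 37 = 36 / 37 = 36/37 ≈ 0.972973
(27 - 37)^2 / 37 = 100 / 37 = 100/37 ≈ 2.702703
(73 - 37)^2 / 37 = 1296 / 37 = 1296/37 ≈ 35.027027
chi2 = 1832/37 ≈ 49.513514

49.5135


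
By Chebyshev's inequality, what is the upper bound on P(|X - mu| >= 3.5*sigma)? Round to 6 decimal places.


P <= 1/k^2
k^2 = 3.5^2 = 12.25
1/k^2 = 1 / 12.25 = 4/49 ≈ 0.08163265

0.081633


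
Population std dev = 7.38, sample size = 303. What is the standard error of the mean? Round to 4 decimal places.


SE = sigma / sqrt(n)
sqrt(303) ≈ 17.406895
SE = 7.38 / 17.406895 ≈ 0.423970

0.4240


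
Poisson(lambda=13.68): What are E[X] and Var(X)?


E[X] = Var(X) = lambda = 13.68

13.68, 13.68


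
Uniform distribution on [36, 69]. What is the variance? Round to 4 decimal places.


Var = (b-a)^2 / 12
(b-a)^2 = (69 - 36)^2 = 1089
Var = 1089/12 = 90.75

90.7500


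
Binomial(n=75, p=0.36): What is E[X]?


E[X] = n*p = 75 * 0.36 = 27

27


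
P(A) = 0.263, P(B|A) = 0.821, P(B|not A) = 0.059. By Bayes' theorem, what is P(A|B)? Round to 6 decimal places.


P(A|B) = P(B|A)*P(A) / P(B), P(B) = P(B|A)*P(A) + P(B|not A)*P(not A)
P(B|A)*P(A) = 0.821 * 0.263 = 0.215923
P(B|not A)*P(not A) = 0.059 * 0.737 = 0.043483
P(B) = 0.215923 + 0.043483 = 0.259406
P(A|B) = 0.215923 / 0.259406 ≈ 0.83237473

0.832375


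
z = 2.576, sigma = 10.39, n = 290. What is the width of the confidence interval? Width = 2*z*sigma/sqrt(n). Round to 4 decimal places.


width = 2*z*sigma/sqrt(n)
2*z*sigma = 2 * 2.576 * 10.39 = 53.52928
sqrt(290) ≈ 17.029386
width = 53.52928 / 17.029386 ≈ 3.143348

3.1433


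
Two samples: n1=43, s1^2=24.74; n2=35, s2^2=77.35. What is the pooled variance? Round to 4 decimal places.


sp^2 = ((n1-1)*s1^2 + (n2-1)*s2^2)/(n1+n2-2)
(n1-1)*s1^2 = 42 * 24.74 = 1039.08
(n2-1)*s2^2 = 34 * 77.35 = 2629.9
numerator = 1039.08 + 2629.9 = 3668.98
n1+n2-2 = 76
sp^2 = 3668.98 / 76 = 183449/3800 ≈ 48.276053

48.2761


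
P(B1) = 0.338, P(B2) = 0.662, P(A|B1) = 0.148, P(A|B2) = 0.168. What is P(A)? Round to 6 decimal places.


P(A) = P(A|B1)*P(B1) + P(A|B2)*P(B2)
P(A|B1)*P(B1) = 0.148 * 0.338 = 0.050024
P(A|B2)*P(B2) = 0.168 * 0.662 = 0.111216
P(A) = 0.050024 + 0.111216 = 0.16124

0.161240


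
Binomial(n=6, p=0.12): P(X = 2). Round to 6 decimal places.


P = C(n,k) * p^k * (1-p)^(n-k)
C(6,2) = 15
p^k = 0.12^2 = 0.0144
(1-p)^(n-k) = 0.88^4 ≈ 0.5996954
P = 15 * 0.0144 * 0.5996954 ≈ 0.129534

0.129534


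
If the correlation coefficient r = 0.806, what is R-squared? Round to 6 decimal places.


R^2 = r^2 = (0.806)^2 = 0.649636

0.649636


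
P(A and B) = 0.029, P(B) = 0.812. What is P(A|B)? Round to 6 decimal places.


P(A|B) = P(A and B) / P(B) = 0.029 / 0.812 = 1/28 ≈ 0.03571429

0.035714


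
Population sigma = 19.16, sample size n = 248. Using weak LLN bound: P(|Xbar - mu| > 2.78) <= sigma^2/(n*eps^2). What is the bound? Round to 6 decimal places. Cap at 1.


bound = min(1, sigma^2/(n*eps^2))
sigma^2 = 19.16^2 = 367.1056
n*eps^2 = 248 * 2.78^2 = 248 * 7.7284 = 1916.6432
sigma^2/(n*eps^2) = 367.1056 / 1916.6432 ≈ 0.19153570

0.191536


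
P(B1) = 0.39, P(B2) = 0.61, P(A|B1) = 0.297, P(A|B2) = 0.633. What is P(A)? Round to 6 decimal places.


P(A) = P(A|B1)*P(B1) + P(A|B2)*P(B2)
P(A|B1)*P(B1) = 0.297 * 0.39 = 0.11583
P(A|B2)*P(B2) = 0.633 * 0.61 = 0.38613
P(A) = 0.11583 + 0.38613 = 0.50196

0.501960


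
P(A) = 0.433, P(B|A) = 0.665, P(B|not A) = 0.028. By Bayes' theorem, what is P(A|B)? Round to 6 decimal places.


P(A|B) = P(B|A)*P(A) / P(B), P(B) = P(B|A)*P(A) + P(B|not A)*P(not A)
P(B|A)*P(A) = 0.665 * 0.433 = 0.287945
P(B|not A)*P(not A) = 0.028 * 0.567 = 0.015876
P(B) = 0.287945 + 0.015876 = 0.303821
P(A|B) = 0.287945 / 0.303821 ≈ 0.94774555

0.947746


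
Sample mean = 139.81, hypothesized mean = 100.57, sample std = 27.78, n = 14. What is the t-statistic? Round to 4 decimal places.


t = (xbar - mu0) / (s/sqrt(n))
xbar - mu0 = 139.81 - 100.57 = 39.24
sqrt(14) ≈ 3.74165739
s/sqrt(n) = 27.78 / 3.74165739 ≈ 7.42451730
t = 39.24 / 7.42451730 ≈ 5.285192

5.2852


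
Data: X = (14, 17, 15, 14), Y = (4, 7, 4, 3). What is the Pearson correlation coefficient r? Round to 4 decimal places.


r = sum((xi-xbar)(yi-ybar)) / sqrt(sum((xi-xbar)^2) * sum((yi-ybar)^2))
n = 4, xbar = 60/4 = 15, ybar = 18/4 = 4.5
Sxy = sum((xi-xbar)(yi-ybar)) = 7
Sxx = sum((xi-xbar)^2) = 6
Syy = sum((yi-ybar)^2) = 9
sqrt(Sxx*Syy) ≈ 7.348469
r = Sxy / sqrt(Sxx*Syy) = 7 / 7.348469 ≈ 0.952579

0.9526


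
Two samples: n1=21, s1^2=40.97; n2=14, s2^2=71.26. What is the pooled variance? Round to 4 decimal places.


sp^2 = ((n1-1)*s1^2 + (n2-1)*s2^2)/(n1+n2-2)
(n1-1)*s1^2 = 20 * 40.97 = 819.4
(n2-1)*s2^2 = 13 * 71.26 = 926.38
numerator = 819.4 + 926.38 = 1745.78
n1+n2-2 = 33
sp^2 = 1745.78 / 33 = 87289/1650 ≈ 52.902424

52.9024


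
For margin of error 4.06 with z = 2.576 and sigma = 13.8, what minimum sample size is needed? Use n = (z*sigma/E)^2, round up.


z*sigma/E = 2.576 * 13.8 / 4.06 = 6348/725 ≈ 8.755862
(z*sigma/E)^2 ≈ 76.665121
round up: n = 77

77


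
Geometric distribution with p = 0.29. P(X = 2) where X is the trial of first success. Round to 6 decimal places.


P = (1-p)^(k-1) * p
(1-p)^(k-1) = 0.71^1 = 0.71
P = 0.71 * 0.29 = 0.2059

0.205900


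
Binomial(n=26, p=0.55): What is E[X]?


E[X] = n*p = 26 * 0.55 = 14.3

14.3


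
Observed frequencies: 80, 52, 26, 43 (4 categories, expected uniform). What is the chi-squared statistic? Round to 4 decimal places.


chi2 = sum((O-E)^2/E), E = total/4
total = 201, E = 201/4 = 50.25
(80 - 50.25)^2 / 50.25 = 885.0625 / 50.25 = 14161/804 ≈ 17.613184
(52 - 50.25)^2 / 50.25 = 3.0625 / 50.25 = 49/804 ≈ 0.060945
(26 - 50.25)^2 / 50.25 = 588.0625 / 50.25 = 9409/804 ≈ 11.702736
(43 - 50.25)^2 / 50.25 = 52.5625 / 50.25 = 841/804 ≈ 1.046020
chi2 = 6115/201 ≈ 30.422886

30.4229


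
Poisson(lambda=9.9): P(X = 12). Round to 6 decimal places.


P = e^(-lam) * lam^k / k!
e^(-9.9) ≈ 0.00005017468
lam^k = 9.9^12 ≈ 886384871716.129281
k! = 12! = 479001600
P = 0.00005017468 * 886384871716.129281 / 479001600 ≈ 0.092847

0.092847


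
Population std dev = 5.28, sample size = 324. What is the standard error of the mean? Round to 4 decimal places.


SE = sigma / sqrt(n)
sqrt(324) = 18
SE = 5.28 / 18 = 22/75 ≈ 0.293333

0.2933


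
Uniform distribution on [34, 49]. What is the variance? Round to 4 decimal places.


Var = (b-a)^2 / 12
(b-a)^2 = (49 - 34)^2 = 225
Var = 225/12 = 18.75

18.7500


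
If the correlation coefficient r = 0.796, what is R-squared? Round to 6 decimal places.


R^2 = r^2 = (0.796)^2 = 0.633616

0.633616


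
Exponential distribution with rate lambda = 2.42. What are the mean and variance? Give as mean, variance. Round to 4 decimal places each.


mean = 1/lam, var = 1/lam^2
mean = 1 / 2.42 = 50/121 ≈ 0.413223
lam^2 = 2.42^2 = 5.8564
var = 1 / 5.8564 ≈ 0.170753

0.4132, 0.1708


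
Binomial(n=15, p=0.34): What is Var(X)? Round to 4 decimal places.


Var = n*p*(1-p) = 15 * 0.34 * 0.66 = 3.366

3.3660


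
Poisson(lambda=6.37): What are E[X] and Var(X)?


E[X] = Var(X) = lambda = 6.37

6.37, 6.37


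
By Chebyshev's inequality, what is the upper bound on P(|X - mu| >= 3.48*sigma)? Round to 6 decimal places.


P <= 1/k^2
k^2 = 3.48^2 = 12.1104
1/k^2 = 1 / 12.1104 = 625/7569 ≈ 0.08257366

0.082574


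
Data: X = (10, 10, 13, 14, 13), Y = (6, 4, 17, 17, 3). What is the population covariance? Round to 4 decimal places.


Cov = (1/n)*sum((xi-xbar)(yi-ybar))
n = 5, xbar = 60/5 = 12, ybar = 47/5 = 9.4
sum((xi-xbar)(yi-ybar)) = 34
Cov = 34 / 5 = 6.8

6.8000


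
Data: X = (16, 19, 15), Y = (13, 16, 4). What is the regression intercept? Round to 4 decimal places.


a = ybar - b*xbar, where b = sum((xi-xbar)(yi-ybar)) / sum((xi-xbar)^2)
n = 3, xbar = 50/3 ≈ 16.666667, ybar = 33/3 = 11
Sxy = sum((xi-xbar)(yi-ybar)) = 22
Sxx = sum((xi-xbar)^2) = 26/3 ≈ 8.666667
b = Sxy / Sxx = 33/13 ≈ 2.538462
a = 11 - 2.538462 * 16.666667 = -407/13 ≈ -31.307692

-31.3077


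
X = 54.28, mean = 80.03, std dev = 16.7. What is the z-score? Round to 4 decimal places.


z = (X - mu) / sigma
X - mu = 54.28 - 80.03 = -25.75
z = -25.75 / 16.7 = -515/334 ≈ -1.541916

-1.5419


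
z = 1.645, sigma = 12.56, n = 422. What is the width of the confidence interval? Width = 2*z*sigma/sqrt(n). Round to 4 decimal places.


width = 2*z*sigma/sqrt(n)
2*z*sigma = 2 * 1.645 * 12.56 = 41.3224
sqrt(422) ≈ 20.542639
width = 41.3224 / 20.542639 ≈ 2.011543

2.0115


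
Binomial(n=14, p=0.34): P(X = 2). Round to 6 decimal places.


P = C(n,k) * p^k * (1-p)^(n-k)
C(14,2) = 91
p^k = 0.34^2 = 0.1156
(1-p)^(n-k) = 0.66^12 ≈ 0.006831675
P = 91 * 0.1156 * 0.006831675 ≈ 0.071866

0.071866


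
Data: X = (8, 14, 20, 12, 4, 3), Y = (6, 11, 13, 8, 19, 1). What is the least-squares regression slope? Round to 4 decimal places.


b = sum((xi-xbar)(yi-ybar)) / sum((xi-xbar)^2)
n = 6, xbar = 61/6 ≈ 10.166667, ybar = 58/6 = 29/3 ≈ 9.666667
Sxy = sum((xi-xbar)(yi-ybar)) = 142/3 ≈ 47.333333
Sxx = sum((xi-xbar)^2) = 1253/6 ≈ 208.833333
b = Sxy / Sxx = 284/1253 ≈ 0.226656

0.2267


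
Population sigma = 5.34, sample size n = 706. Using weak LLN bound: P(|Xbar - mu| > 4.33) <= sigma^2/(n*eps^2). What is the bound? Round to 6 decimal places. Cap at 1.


bound = min(1, sigma^2/(n*eps^2))
sigma^2 = 5.34^2 = 28.5156
n*eps^2 = 706 * 4.33^2 = 706 * 18.7489 = 13236.7234
sigma^2/(n*eps^2) = 28.5156 / 13236.7234 ≈ 0.00215428

0.002154


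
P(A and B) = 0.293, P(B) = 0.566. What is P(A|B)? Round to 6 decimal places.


P(A|B) = P(A and B) / P(B) = 0.293 / 0.566 = 293/566 ≈ 0.51766784

0.517668


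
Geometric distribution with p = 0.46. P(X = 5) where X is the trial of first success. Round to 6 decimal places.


P = (1-p)^(k-1) * p
(1-p)^(k-1) = 0.54^4 = 0.08503056
P = 0.08503056 * 0.46 ≈ 0.03911406

0.039114


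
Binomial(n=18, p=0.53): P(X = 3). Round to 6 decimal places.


P = C(n,k) * p^k * (1-p)^(n-k)
C(18,3) = 816
p^k = 0.53^3 = 0.148877
(1-p)^(n-k) = 0.47^15 ≈ 0.00001206335
P = 816 * 0.148877 * 0.00001206335 ≈ 0.001465

0.001465


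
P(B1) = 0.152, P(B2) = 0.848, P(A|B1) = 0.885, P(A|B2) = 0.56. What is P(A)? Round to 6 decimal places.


P(A) = P(A|B1)*P(B1) + P(A|B2)*P(B2)
P(A|B1)*P(B1) = 0.885 * 0.152 = 0.13452
P(A|B2)*P(B2) = 0.56 * 0.848 = 0.47488
P(A) = 0.13452 + 0.47488 = 0.6094

0.609400


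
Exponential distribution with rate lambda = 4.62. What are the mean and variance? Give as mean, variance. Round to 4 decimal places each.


mean = 1/lam, var = 1/lam^2
mean = 1 / 4.62 = 50/231 ≈ 0.216450
lam^2 = 4.62^2 = 21.3444
var = 1 / 21.3444 ≈ 0.046851

0.2165, 0.0469


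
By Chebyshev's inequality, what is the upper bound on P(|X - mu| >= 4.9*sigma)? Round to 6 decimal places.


P <= 1/k^2
k^2 = 4.9^2 = 24.01
1/k^2 = 1 / 24.01 = 100/2401 ≈ 0.04164931

0.041649


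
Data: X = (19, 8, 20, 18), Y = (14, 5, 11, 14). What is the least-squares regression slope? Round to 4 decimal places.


b = sum((xi-xbar)(yi-ybar)) / sum((xi-xbar)^2)
n = 4, xbar = 65/4 = 16.25, ybar = 44/4 = 11
Sxy = sum((xi-xbar)(yi-ybar)) = 63
Sxx = sum((xi-xbar)^2) = 92.75
b = Sxy / Sxx = 36/53 ≈ 0.679245

0.6792


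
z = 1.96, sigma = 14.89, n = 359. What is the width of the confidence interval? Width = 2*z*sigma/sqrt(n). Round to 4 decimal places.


width = 2*z*sigma/sqrt(n)
2*z*sigma = 2 * 1.96 * 14.89 = 58.3688
sqrt(359) ≈ 18.947295
width = 58.3688 / 18.947295 ≈ 3.080587

3.0806


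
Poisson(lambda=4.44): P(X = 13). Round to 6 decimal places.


P = e^(-lam) * lam^k / k!
e^(-4.44) ≈ 0.01179594
lam^k = 4.44^13 ≈ 260602520.305724
k! = 13! = 6227020800
P = 0.01179594 * 260602520.305724 / 6227020800 ≈ 0.000494

0.000494


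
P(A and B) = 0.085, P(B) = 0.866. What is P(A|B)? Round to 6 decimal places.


P(A|B) = P(A and B) / P(B) = 0.085 / 0.866 = 85/866 ≈ 0.09815242

0.098152


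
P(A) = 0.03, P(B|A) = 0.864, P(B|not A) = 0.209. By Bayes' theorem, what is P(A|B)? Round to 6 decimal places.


P(A|B) = P(B|A)*P(A) / P(B), P(B) = P(B|A)*P(A) + P(B|not A)*P(not A)
P(B|A)*P(A) = 0.864 * 0.03 = 0.02592
P(B|not A)*P(not A) = 0.209 * 0.97 = 0.20273
P(B) = 0.02592 + 0.20273 = 0.22865
P(A|B) = 0.02592 / 0.22865 ≈ 0.11336103

0.113361


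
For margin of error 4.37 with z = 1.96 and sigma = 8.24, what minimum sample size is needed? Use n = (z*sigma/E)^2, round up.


z*sigma/E = 1.96 * 8.24 / 4.37 ≈ 3.695744
(z*sigma/E)^2 ≈ 13.658522
round up: n = 14

14


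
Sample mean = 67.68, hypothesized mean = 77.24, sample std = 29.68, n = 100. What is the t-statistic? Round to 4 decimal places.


t = (xbar - mu0) / (s/sqrt(n))
xbar - mu0 = 67.68 - 77.24 = -9.56
sqrt(100) = 10
s/sqrt(n) = 29.68 / 10 = 2.968
t = -9.56 / 2.968 = -1195/371 ≈ -3.221024

-3.2210


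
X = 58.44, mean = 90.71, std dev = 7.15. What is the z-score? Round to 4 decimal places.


z = (X - mu) / sigma
X - mu = 58.44 - 90.71 = -32.27
z = -32.27 / 7.15 = -3227/715 ≈ -4.513287

-4.5133


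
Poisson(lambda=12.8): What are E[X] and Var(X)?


E[X] = Var(X) = lambda = 12.8

12.8, 12.8


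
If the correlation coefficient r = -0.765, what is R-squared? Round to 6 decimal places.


R^2 = r^2 = (-0.765)^2 = 0.585225

0.585225


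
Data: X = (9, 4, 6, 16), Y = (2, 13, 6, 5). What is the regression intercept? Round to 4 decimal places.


a = ybar - b*xbar, where b = sum((xi-xbar)(yi-ybar)) / sum((xi-xbar)^2)
n = 4, xbar = 35/4 = 8.75, ybar = 26/4 = 6.5
Sxy = sum((xi-xbar)(yi-ybar)) = -41.5
Sxx = sum((xi-xbar)^2) = 82.75
b = Sxy / Sxx = -166/331 ≈ -0.501511
a = 6.5 - (-0.501511) * 8.75 = 3604/331 ≈ 10.888218

10.8882


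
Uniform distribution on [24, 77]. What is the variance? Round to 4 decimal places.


Var = (b-a)^2 / 12
(b-a)^2 = (77 - 24)^2 = 2809
Var = 2809/12 ≈ 234.083333

234.0833


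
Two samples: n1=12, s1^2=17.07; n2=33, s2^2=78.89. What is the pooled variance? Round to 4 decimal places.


sp^2 = ((n1-1)*s1^2 + (n2-1)*s2^2)/(n1+n2-2)
(n1-1)*s1^2 = 11 * 17.07 = 187.77
(n2-1)*s2^2 = 32 * 78.89 = 2524.48
numerator = 187.77 + 2524.48 = 2712.25
n1+n2-2 = 43
sp^2 = 2712.25 / 43 = 10849/172 ≈ 63.075581

63.0756


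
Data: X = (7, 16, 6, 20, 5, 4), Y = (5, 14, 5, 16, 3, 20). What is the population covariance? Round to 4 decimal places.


Cov = (1/n)*sum((xi-xbar)(yi-ybar))
n = 6, xbar = 58/6 = 29/3 ≈ 9.666667, ybar = 63/6 = 10.5
sum((xi-xbar)(yi-ybar)) = 95
Cov = 95 / 6 = 95/6 ≈ 15.833333

15.8333


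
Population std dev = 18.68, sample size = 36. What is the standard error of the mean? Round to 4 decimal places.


SE = sigma / sqrt(n)
sqrt(36) = 6
SE = 18.68 / 6 = 467/150 ≈ 3.113333

3.1133


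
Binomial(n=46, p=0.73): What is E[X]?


E[X] = n*p = 46 * 0.73 = 33.58

33.58


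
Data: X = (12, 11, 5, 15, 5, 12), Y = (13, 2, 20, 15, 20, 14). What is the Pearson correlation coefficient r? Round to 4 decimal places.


r = sum((xi-xbar)(yi-ybar)) / sqrt(sum((xi-xbar)^2) * sum((yi-ybar)^2))
n = 6, xbar = 60/6 = 10, ybar = 84/6 = 14
Sxy = sum((xi-xbar)(yi-ybar)) = -69
Sxx = sum((xi-xbar)^2) = 84
Syy = sum((yi-ybar)^2) = 218
sqrt(Sxx*Syy) ≈ 135.321839
r = Sxy / sqrt(Sxx*Syy) = -69 / 135.321839 ≈ -0.509896

-0.5099


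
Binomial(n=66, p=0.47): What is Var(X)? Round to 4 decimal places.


Var = n*p*(1-p) = 66 * 0.47 * 0.53 = 16.4406

16.4406


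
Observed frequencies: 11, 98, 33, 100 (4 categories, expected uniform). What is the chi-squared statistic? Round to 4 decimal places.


chi2 = sum((O-E)^2/E), E = total/4
total = 242, E = 242/4 = 60.5
(11 - 60.5)^2 / 60.5 = 2450.25 / 60.5 = 40.5
(98 - 60.5)^2 / 60.5 = 1406.25 / 60.5 = 5625/242 ≈ 23.243802
(33 - 60.5)^2 / 60.5 = 756.25 / 60.5 = 12.5
(100 - 60.5)^2 / 60.5 = 1560.25 / 60.5 = 6241/242 ≈ 25.789256
chi2 = 12346/121 ≈ 102.033058

102.0331


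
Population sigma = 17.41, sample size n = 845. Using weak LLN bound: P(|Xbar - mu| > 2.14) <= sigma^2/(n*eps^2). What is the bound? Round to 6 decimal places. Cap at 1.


bound = min(1, sigma^2/(n*eps^2))
sigma^2 = 17.41^2 = 303.1081
n*eps^2 = 845 * 2.14^2 = 845 * 4.5796 = 3869.762
sigma^2/(n*eps^2) = 303.1081 / 3869.762 ≈ 0.07832732

0.078327


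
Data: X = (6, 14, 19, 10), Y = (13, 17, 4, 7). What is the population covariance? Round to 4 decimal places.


Cov = (1/n)*sum((xi-xbar)(yi-ybar))
n = 4, xbar = 49/4 = 12.25, ybar = 41/4 = 10.25
sum((xi-xbar)(yi-ybar)) = -40.25
Cov = -40.25 / 4 = -10.0625

-10.0625


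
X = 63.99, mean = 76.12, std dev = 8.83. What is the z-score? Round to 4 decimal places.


z = (X - mu) / sigma
X - mu = 63.99 - 76.12 = -12.13
z = -12.13 / 8.83 = -1213/883 ≈ -1.373726

-1.3737


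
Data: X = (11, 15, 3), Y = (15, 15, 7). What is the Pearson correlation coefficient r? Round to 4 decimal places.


r = sum((xi-xbar)(yi-ybar)) / sqrt(sum((xi-xbar)^2) * sum((yi-ybar)^2))
n = 3, xbar = 29/3 ≈ 9.666667, ybar = 37/3 ≈ 12.333333
Sxy = sum((xi-xbar)(yi-ybar)) = 160/3 ≈ 53.333333
Sxx = sum((xi-xbar)^2) = 224/3 ≈ 74.666667
Syy = sum((yi-ybar)^2) = 128/3 ≈ 42.666667
sqrt(Sxx*Syy) ≈ 56.442695
r = Sxy / sqrt(Sxx*Syy) = 53.333333 / 56.442695 ≈ 0.944911

0.9449


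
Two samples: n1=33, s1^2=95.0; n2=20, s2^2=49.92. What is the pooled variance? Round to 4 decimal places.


sp^2 = ((n1-1)*s1^2 + (n2-1)*s2^2)/(n1+n2-2)
(n1-1)*s1^2 = 32 * 95.0 = 3040
(n2-1)*s2^2 = 19 * 49.92 = 948.48
numerator = 3040 + 948.48 = 3988.48
n1+n2-2 = 51
sp^2 = 3988.48 / 51 = 99712/1275 ≈ 78.205490

78.2055


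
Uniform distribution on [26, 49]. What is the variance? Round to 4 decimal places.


Var = (b-a)^2 / 12
(b-a)^2 = (49 - 26)^2 = 529
Var = 529/12 ≈ 44.083333

44.0833


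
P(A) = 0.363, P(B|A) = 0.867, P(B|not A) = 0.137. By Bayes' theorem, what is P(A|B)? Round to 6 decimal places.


P(A|B) = P(B|A)*P(A) / P(B), P(B) = P(B|A)*P(A) + P(B|not A)*P(not A)
P(B|A)*P(A) = 0.867 * 0.363 = 0.314721
P(B|not A)*P(not A) = 0.137 * 0.637 = 0.087269
P(B) = 0.314721 + 0.087269 = 0.40199
P(A|B) = 0.314721 / 0.40199 ≈ 0.78290754

0.782908


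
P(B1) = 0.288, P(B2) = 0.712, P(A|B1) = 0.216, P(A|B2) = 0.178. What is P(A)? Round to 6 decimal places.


P(A) = P(A|B1)*P(B1) + P(A|B2)*P(B2)
P(A|B1)*P(B1) = 0.216 * 0.288 = 0.062208
P(A|B2)*P(B2) = 0.178 * 0.712 = 0.126736
P(A) = 0.062208 + 0.126736 = 0.188944

0.188944


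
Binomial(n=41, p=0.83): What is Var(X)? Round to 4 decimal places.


Var = n*p*(1-p) = 41 * 0.83 * 0.17 = 5.7851

5.7851


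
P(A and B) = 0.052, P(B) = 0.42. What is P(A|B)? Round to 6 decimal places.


P(A|B) = P(A and B) / P(B) = 0.052 / 0.42 = 13/105 ≈ 0.12380952

0.123810


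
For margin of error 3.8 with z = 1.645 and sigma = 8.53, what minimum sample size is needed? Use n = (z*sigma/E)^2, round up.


z*sigma/E = 1.645 * 8.53 / 3.8 ≈ 3.692592
(z*sigma/E)^2 ≈ 13.635236
round up: n = 14

14


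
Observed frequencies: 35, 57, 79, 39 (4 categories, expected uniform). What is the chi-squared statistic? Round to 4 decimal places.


chi2 = sum((O-E)^2/E), E = total/4
total = 210, E = 210/4 = 52.5
(35 - 52.5)^2 / 52.5 = 306.25 / 52.5 = 35/6 ≈ 5.833333
(57 - 52.5)^2 / 52.5 = 20.25 / 52.5 = 27/70 ≈ 0.385714
(79 - 52.5)^2 / 52.5 = 702.25 / 52.5 = 2809/210 ≈ 13.376190
(39 - 52.5)^2 / 52.5 = 182.25 / 52.5 = 243/70 ≈ 3.471429
chi2 = 346/15 ≈ 23.066667

23.0667


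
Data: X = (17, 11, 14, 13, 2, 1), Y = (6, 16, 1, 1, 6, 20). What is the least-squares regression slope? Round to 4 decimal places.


b = sum((xi-xbar)(yi-ybar)) / sum((xi-xbar)^2)
n = 6, xbar = 58/6 = 29/3 ≈ 9.666667, ybar = 50/6 = 25/3 ≈ 8.333333
Sxy = sum((xi-xbar)(yi-ybar)) = -439/3 ≈ -146.333333
Sxx = sum((xi-xbar)^2) = 658/3 ≈ 219.333333
b = Sxy / Sxx = -439/658 ≈ -0.667173

-0.6672


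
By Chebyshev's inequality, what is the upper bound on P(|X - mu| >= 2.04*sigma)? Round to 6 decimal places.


P <= 1/k^2
k^2 = 2.04^2 = 4.1616
1/k^2 = 1 / 4.1616 = 625/2601 ≈ 0.24029220

0.240292


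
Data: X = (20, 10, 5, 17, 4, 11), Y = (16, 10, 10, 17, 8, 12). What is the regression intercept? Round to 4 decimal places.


a = ybar - b*xbar, where b = sum((xi-xbar)(yi-ybar)) / sum((xi-xbar)^2)
n = 6, xbar = 67/6 ≈ 11.166667, ybar = 73/6 ≈ 12.166667
Sxy = sum((xi-xbar)(yi-ybar)) = 647/6 ≈ 107.833333
Sxx = sum((xi-xbar)^2) = 1217/6 ≈ 202.833333
b = Sxy / Sxx = 647/1217 ≈ 0.531635
a = 12.166667 - 0.531635 * 11.166667 = 7582/1217 ≈ 6.230074

6.2301


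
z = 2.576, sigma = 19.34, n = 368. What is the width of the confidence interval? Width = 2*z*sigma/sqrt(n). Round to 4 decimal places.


width = 2*z*sigma/sqrt(n)
2*z*sigma = 2 * 2.576 * 19.34 = 99.63968
sqrt(368) ≈ 19.183326
width = 99.63968 / 19.183326 ≈ 5.194077

5.1941


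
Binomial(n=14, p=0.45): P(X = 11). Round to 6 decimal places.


P = C(n,k) * p^k * (1-p)^(n-k)
C(14,11) = 364
p^k = 0.45^11 ≈ 0.0001532278
(1-p)^(n-k) = 0.55^3 = 0.166375
P = 364 * 0.0001532278 * 0.166375 ≈ 0.009280

0.009280


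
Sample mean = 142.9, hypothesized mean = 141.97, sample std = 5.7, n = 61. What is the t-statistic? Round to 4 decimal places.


t = (xbar - mu0) / (s/sqrt(n))
xbar - mu0 = 142.9 - 141.97 = 0.93
sqrt(61) ≈ 7.81024968
s/sqrt(n) = 5.7 / 7.81024968 ≈ 0.72981022
t = 0.93 / 0.72981022 ≈ 1.274304

1.2743


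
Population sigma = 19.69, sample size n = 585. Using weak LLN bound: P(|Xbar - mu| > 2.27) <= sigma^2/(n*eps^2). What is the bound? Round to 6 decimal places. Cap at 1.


bound = min(1, sigma^2/(n*eps^2))
sigma^2 = 19.69^2 = 387.6961
n*eps^2 = 585 * 2.27^2 = 585 * 5.1529 = 3014.4465
sigma^2/(n*eps^2) = 387.6961 / 3014.4465 ≈ 0.12861270

0.128613


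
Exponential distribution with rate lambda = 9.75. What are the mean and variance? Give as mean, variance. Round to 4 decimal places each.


mean = 1/lam, var = 1/lam^2
mean = 1 / 9.75 = 4/39 ≈ 0.102564
lam^2 = 9.75^2 = 95.0625
var = 1 / 95.0625 = 16/1521 ≈ 0.010519

0.1026, 0.0105


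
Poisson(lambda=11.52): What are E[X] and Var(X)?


E[X] = Var(X) = lambda = 11.52

11.52, 11.52


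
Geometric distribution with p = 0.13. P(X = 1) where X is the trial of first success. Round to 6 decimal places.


P = (1-p)^(k-1) * p
(1-p)^(k-1) = 0.87^0 = 1
P = 1 * 0.13 = 0.13

0.130000


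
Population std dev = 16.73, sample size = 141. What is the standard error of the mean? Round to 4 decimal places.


SE = sigma / sqrt(n)
sqrt(141) ≈ 11.874342
SE = 16.73 / 11.874342 ≈ 1.408920

1.4089


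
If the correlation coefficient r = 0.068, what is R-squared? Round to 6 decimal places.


R^2 = r^2 = (0.068)^2 = 0.004624

0.004624


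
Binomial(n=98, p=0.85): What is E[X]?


E[X] = n*p = 98 * 0.85 = 83.3

83.3


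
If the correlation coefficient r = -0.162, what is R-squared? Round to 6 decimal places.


R^2 = r^2 = (-0.162)^2 = 0.026244

0.026244


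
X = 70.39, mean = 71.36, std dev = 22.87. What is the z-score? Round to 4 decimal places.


z = (X - mu) / sigma
X - mu = 70.39 - 71.36 = -0.97
z = -0.97 / 22.87 = -97/2287 ≈ -0.042414

-0.0424


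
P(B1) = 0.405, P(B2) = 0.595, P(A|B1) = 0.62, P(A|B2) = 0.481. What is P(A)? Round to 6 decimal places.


P(A) = P(A|B1)*P(B1) + P(A|B2)*P(B2)
P(A|B1)*P(B1) = 0.62 * 0.405 = 0.2511
P(A|B2)*P(B2) = 0.481 * 0.595 = 0.286195
P(A) = 0.2511 + 0.286195 = 0.537295

0.537295


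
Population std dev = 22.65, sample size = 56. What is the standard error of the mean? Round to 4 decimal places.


SE = sigma / sqrt(n)
sqrt(56) ≈ 7.483315
SE = 22.65 / 7.483315 ≈ 3.026734

3.0267


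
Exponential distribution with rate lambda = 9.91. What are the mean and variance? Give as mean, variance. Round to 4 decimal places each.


mean = 1/lam, var = 1/lam^2
mean = 1 / 9.91 = 100/991 ≈ 0.100908
lam^2 = 9.91^2 = 98.2081
var = 1 / 98.2081 ≈ 0.010182

0.1009, 0.0102


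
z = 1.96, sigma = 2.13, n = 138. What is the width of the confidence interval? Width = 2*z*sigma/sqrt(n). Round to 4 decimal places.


width = 2*z*sigma/sqrt(n)
2*z*sigma = 2 * 1.96 * 2.13 = 8.3496
sqrt(138) ≈ 11.747340
width = 8.3496 / 11.747340 ≈ 0.710765

0.7108


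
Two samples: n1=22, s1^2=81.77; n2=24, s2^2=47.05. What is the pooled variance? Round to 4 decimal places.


sp^2 = ((n1-1)*s1^2 + (n2-1)*s2^2)/(n1+n2-2)
(n1-1)*s1^2 = 21 * 81.77 = 1717.17
(n2-1)*s2^2 = 23 * 47.05 = 1082.15
numerator = 1717.17 + 1082.15 = 2799.32
n1+n2-2 = 44
sp^2 = 2799.32 / 44 = 69983/1100 ≈ 63.620909

63.6209


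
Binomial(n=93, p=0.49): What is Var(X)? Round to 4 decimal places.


Var = n*p*(1-p) = 93 * 0.49 * 0.51 = 23.2407

23.2407


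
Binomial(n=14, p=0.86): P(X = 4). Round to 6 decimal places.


P = C(n,k) * p^k * (1-p)^(n-k)
C(14,4) = 1001
p^k = 0.86^4 ≈ 0.5470082
(1-p)^(n-k) = 0.14^10 ≈ 0.000000002892547
P = 1001 * 0.5470082 * 0.000000002892547 ≈ 0.000002

0.000002


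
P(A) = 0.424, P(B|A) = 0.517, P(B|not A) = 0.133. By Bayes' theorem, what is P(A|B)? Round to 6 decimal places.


P(A|B) = P(B|A)*P(A) / P(B), P(B) = P(B|A)*P(A) + P(B|not A)*P(not A)
P(B|A)*P(A) = 0.517 * 0.424 = 0.219208
P(B|not A)*P(not A) = 0.133 * 0.576 = 0.076608
P(B) = 0.219208 + 0.076608 = 0.295816
P(A|B) = 0.219208 / 0.295816 ≈ 0.74102821

0.741028


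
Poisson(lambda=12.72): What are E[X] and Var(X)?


E[X] = Var(X) = lambda = 12.72

12.72, 12.72


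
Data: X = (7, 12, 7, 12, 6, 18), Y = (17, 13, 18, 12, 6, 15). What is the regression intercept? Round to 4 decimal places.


a = ybar - b*xbar, where b = sum((xi-xbar)(yi-ybar)) / sum((xi-xbar)^2)
n = 6, xbar = 62/6 = 31/3 ≈ 10.333333, ybar = 81/6 = 13.5
Sxy = sum((xi-xbar)(yi-ybar)) = 14
Sxx = sum((xi-xbar)^2) = 316/3 ≈ 105.333333
b = Sxy / Sxx = 21/158 ≈ 0.132911
a = 13.5 - 0.132911 * 10.333333 = 958/79 ≈ 12.126582

12.1266


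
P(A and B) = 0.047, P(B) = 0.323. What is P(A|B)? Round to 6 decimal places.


P(A|B) = P(A and B) / P(B) = 0.047 / 0.323 = 47/323 ≈ 0.14551084

0.145511


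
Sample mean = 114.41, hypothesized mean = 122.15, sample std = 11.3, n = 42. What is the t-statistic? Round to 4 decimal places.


t = (xbar - mu0) / (s/sqrt(n))
xbar - mu0 = 114.41 - 122.15 = -7.74
sqrt(42) ≈ 6.48074070
s/sqrt(n) = 11.3 / 6.48074070 ≈ 1.74362785
t = -7.74 / 1.74362785 ≈ -4.439021

-4.4390


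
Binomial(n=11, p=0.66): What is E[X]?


E[X] = n*p = 11 * 0.66 = 7.26

7.26


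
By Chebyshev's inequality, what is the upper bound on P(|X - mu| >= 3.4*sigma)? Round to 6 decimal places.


P <= 1/k^2
k^2 = 3.4^2 = 11.56
1/k^2 = 1 / 11.56 = 25/289 ≈ 0.08650519

0.086505


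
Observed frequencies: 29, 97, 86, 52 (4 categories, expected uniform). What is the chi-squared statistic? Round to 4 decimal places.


chi2 = sum((O-E)^2/E), E = total/4
total = 264, E = 264/4 = 66
(29 - 66)^2 / 66 = 1369 / 66 = 1369/66 ≈ 20.742424
(97 - 66)^2 / 66 = 961 / 66 = 961/66 ≈ 14.560606
(86 - 66)^2 / 66 = 400 / 66 = 200/33 ≈ 6.060606
(52 - 66)^2 / 66 = 196 / 66 = 98/33 ≈ 2.969697
chi2 = 133/3 ≈ 44.333333

44.3333


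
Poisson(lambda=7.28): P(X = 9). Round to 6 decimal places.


P = e^(-lam) * lam^k / k!
e^(-7.28) ≈ 0.0006891856
lam^k = 7.28^9 ≈ 57435765.516914
k! = 9! = 362880
P = 0.0006891856 * 57435765.516914 / 362880 ≈ 0.109083

0.109083


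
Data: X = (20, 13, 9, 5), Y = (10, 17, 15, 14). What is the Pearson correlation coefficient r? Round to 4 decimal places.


r = sum((xi-xbar)(yi-ybar)) / sqrt(sum((xi-xbar)^2) * sum((yi-ybar)^2))
n = 4, xbar = 47/4 = 11.75, ybar = 56/4 = 14
Sxy = sum((xi-xbar)(yi-ybar)) = -32
Sxx = sum((xi-xbar)^2) = 122.75
Syy = sum((yi-ybar)^2) = 26
sqrt(Sxx*Syy) ≈ 56.493362
r = Sxy / sqrt(Sxx*Syy) = -32 / 56.493362 ≈ -0.566438

-0.5664


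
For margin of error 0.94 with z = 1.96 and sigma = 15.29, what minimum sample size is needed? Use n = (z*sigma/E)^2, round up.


z*sigma/E = 1.96 * 15.29 / 0.94 = 74921/2350 ≈ 31.881277
(z*sigma/E)^2 ≈ 1016.415797
round up: n = 1017

1017


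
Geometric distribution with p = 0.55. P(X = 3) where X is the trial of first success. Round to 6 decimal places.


P = (1-p)^(k-1) * p
(1-p)^(k-1) = 0.45^2 = 0.2025
P = 0.2025 * 0.55 = 0.111375

0.111375


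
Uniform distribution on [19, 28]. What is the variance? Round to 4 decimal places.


Var = (b-a)^2 / 12
(b-a)^2 = (28 - 19)^2 = 81
Var = 81/12 = 6.75

6.7500


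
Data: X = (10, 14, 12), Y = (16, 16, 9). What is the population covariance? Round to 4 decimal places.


Cov = (1/n)*sum((xi-xbar)(yi-ybar))
n = 3, xbar = 36/3 = 12, ybar = 41/3 ≈ 13.666667
sum((xi-xbar)(yi-ybar)) = 0
Cov = 0 / 3 = 0

0.0000


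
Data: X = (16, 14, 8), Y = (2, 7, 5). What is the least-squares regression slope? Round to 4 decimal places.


b = sum((xi-xbar)(yi-ybar)) / sum((xi-xbar)^2)
n = 3, xbar = 38/3 ≈ 12.666667, ybar = 14/3 ≈ 4.666667
Sxy = sum((xi-xbar)(yi-ybar)) = -22/3 ≈ -7.333333
Sxx = sum((xi-xbar)^2) = 104/3 ≈ 34.666667
b = Sxy / Sxx = -11/52 ≈ -0.211538

-0.2115


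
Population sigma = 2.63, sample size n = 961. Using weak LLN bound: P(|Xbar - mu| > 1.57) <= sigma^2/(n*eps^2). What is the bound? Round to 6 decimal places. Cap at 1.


bound = min(1, sigma^2/(n*eps^2))
sigma^2 = 2.63^2 = 6.9169
n*eps^2 = 961 * 1.57^2 = 961 * 2.4649 = 2368.7689
sigma^2/(n*eps^2) = 6.9169 / 2368.7689 ≈ 0.00292004

0.002920


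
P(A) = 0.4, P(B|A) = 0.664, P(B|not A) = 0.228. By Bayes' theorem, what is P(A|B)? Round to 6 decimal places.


P(A|B) = P(B|A)*P(A) / P(B), P(B) = P(B|A)*P(A) + P(B|not A)*P(not A)
P(B|A)*P(A) = 0.664 * 0.4 = 0.2656
P(B|not A)*P(not A) = 0.228 * 0.6 = 0.1368
P(B) = 0.2656 + 0.1368 = 0.4024
P(A|B) = 0.2656 / 0.4024 = 332/503 ≈ 0.66003976

0.660040


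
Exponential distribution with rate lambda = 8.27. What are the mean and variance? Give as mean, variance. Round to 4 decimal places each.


mean = 1/lam, var = 1/lam^2
mean = 1 / 8.27 = 100/827 ≈ 0.120919
lam^2 = 8.27^2 = 68.3929
var = 1 / 68.3929 ≈ 0.014621

0.1209, 0.0146


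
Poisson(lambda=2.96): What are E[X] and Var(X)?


E[X] = Var(X) = lambda = 2.96

2.96, 2.96


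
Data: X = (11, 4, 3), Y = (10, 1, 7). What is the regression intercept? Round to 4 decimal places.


a = ybar - b*xbar, where b = sum((xi-xbar)(yi-ybar)) / sum((xi-xbar)^2)
n = 3, xbar = 18/3 = 6, ybar = 18/3 = 6
Sxy = sum((xi-xbar)(yi-ybar)) = 27
Sxx = sum((xi-xbar)^2) = 38
b = Sxy / Sxx = 27/38 ≈ 0.710526
a = 6 - 0.710526 * 6 = 33/19 ≈ 1.736842

1.7368
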